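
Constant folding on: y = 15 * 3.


15 * 3 = 45 at compile time
Optimized: y = 45


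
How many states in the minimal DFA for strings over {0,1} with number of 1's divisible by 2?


Track (count of 1) mod 2: states 0..1, accept at 0
Minimal DFA: 2 states


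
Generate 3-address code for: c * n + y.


Break into single-operator statements:
t1 = c * n
t2 = t1 + y


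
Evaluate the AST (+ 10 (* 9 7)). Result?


Evaluate inner: (* 9 7) = 63
Evaluate root: (+ 10 63) = 73
Result: 73


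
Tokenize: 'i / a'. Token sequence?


Scan left to right, longest-match per lexeme
Tokens: ID(i), OP(/), ID(a)


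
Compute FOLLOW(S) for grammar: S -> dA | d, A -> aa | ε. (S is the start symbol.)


$ ∈ FOLLOW(S). For each A -> αBβ: add FIRST(β)\{ε} to FOLLOW(B); if β nullable, add FOLLOW(A).
FOLLOW(S) = {$}


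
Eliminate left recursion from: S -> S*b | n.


Left-recursive alternatives: S*b; non-recursive: n
Introduce S': S -> nS', S' -> *bS' | ε


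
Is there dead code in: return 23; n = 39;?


statement follows a return and is unreachable
Dead: 'n = 39'


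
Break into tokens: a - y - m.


Scan left to right, longest-match per lexeme
Tokens: ID(a), OP(-), ID(y), OP(-), ID(m)


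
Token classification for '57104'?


Pattern: digits only
Type: INTEGER_LITERAL


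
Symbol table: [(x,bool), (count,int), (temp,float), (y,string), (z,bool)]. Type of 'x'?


Lookup 'x' → type bool


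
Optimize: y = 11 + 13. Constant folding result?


11 + 13 = 24 at compile time
Optimized: y = 24


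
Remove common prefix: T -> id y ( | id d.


Common prefix: 'id'
Factored: T -> id T', T' -> y ( | d


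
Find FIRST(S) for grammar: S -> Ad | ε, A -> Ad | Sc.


Per alternative of S: FIRST(Ad) = {c}; FIRST(ε) = {ε}
FIRST(S) = {c, ε}


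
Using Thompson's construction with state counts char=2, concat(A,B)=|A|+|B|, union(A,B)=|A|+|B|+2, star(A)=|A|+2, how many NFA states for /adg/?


Syntax tree has 3 char leaf(s), 0 union(s), 0 star(s)
chars contribute 3×2 = 6; each union adds +2; each star adds +2
Total: 6 + 0 + 0 = 6 states


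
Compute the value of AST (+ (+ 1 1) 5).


Evaluate inner: (+ 1 1) = 2
Evaluate root: (+ 2 5) = 7
Result: 7


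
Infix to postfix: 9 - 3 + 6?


Left to right (same or higher precedence on left)
Postfix: 9 3 - 6 +


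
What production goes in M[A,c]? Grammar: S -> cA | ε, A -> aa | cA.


For [A, c]: 'c' ∈ FIRST(cA)
Entry: A -> cA


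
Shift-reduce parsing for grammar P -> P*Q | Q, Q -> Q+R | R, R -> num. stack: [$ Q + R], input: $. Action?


handle 'Q+R' on top
Action: reduce (Q -> Q+R)


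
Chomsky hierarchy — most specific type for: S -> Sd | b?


Left-linear: every RHS is a terminal or one nonterminal followed by a terminal
Classification: Type 3 (Regular)


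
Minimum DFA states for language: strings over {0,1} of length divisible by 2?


Track length mod 2: states 0..1, accept at 0
Minimal DFA: 2 states


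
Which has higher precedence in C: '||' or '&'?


'&' is bitwise AND (level 5); '||' is logical OR (level 1)
Higher level binds tighter
'&' has higher precedence than '||'


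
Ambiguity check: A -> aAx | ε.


balanced a^n…x^n: each string has a unique parse
Unambiguous


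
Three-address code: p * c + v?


Break into single-operator statements:
t1 = p * c
t2 = t1 + v


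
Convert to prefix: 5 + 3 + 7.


left-to-right (same/higher precedence on left): tree is (+ (+ 5 3) 7)
Prefix: + + 5 3 7


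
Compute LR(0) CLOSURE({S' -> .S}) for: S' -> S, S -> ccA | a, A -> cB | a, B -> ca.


Start: S' -> .S
For each item with dot before a nonterminal B, add B -> .γ for every B-production
Closure: [S' -> .S, S -> .ccA, S -> .a]


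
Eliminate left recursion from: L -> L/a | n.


Left-recursive alternatives: L/a; non-recursive: n
Introduce L': L -> nL', L' -> /aL' | ε


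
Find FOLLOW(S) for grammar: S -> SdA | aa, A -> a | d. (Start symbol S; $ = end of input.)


$ ∈ FOLLOW(S). For each A -> αBβ: add FIRST(β)\{ε} to FOLLOW(B); if β nullable, add FOLLOW(A).
FOLLOW(S) = {$, d}


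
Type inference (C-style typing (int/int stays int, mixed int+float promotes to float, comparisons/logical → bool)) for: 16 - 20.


Operand types: int - int
Rule: mixed int/float promotes to float; int/int stays int
Result type: int


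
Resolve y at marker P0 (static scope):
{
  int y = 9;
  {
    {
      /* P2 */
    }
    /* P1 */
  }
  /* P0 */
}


y declared in the same block as P0
y = 9


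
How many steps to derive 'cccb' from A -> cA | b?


Derivation: A => cA => ccA => cccA => cccb
Steps: 4


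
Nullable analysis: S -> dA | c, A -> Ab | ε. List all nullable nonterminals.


A nonterminal is nullable iff some alternative derives ε (directly, or every symbol in it is nullable)
Nullable: {A}


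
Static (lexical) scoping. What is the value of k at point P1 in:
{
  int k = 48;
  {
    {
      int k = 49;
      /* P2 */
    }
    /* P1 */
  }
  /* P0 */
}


P1's block does not declare k; resolves to the enclosing declaration at depth 0
k = 48


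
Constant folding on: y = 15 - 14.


15 - 14 = 1 at compile time
Optimized: y = 1


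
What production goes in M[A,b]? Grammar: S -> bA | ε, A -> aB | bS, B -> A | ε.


For [A, b]: 'b' ∈ FIRST(bS)
Entry: A -> bS


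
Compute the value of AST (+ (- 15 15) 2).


Evaluate inner: (- 15 15) = 0
Evaluate root: (+ 0 2) = 2
Result: 2


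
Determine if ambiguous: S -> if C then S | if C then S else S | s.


dangling else: 'if C then if C then s else s' parses two ways
Ambiguous


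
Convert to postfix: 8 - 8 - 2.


Left to right (same or higher precedence on left)
Postfix: 8 8 - 2 -


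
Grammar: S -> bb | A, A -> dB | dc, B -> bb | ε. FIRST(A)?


Per alternative of A: FIRST(dB) = {d}; FIRST(dc) = {d}
FIRST(A) = {d}


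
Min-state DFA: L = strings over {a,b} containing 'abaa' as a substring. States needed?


KMP-style automaton: 4 progress states + 1 absorbing accept = 5
Minimal DFA: 5 states


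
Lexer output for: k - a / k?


Scan left to right, longest-match per lexeme
Tokens: ID(k), OP(-), ID(a), OP(/), ID(k)


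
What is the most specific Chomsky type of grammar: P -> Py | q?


Left-linear: every RHS is a terminal or one nonterminal followed by a terminal
Classification: Type 3 (Regular)


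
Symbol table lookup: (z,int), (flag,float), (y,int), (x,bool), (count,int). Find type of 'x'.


Lookup 'x' → type bool


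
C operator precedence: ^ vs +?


'+' is additive (level 9); '^' is bitwise XOR (level 4)
Higher level binds tighter
'+' has higher precedence than '^'


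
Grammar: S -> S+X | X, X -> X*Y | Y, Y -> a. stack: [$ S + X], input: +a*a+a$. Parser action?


handle 'S+X' on top; lookahead ∈ FOLLOW(S) = {+, $}
Action: reduce (S -> S+X)


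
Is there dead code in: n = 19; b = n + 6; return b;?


n is read by b's definition; b is returned
No dead code


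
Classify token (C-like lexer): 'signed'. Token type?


Pattern: reserved word
Type: KEYWORD


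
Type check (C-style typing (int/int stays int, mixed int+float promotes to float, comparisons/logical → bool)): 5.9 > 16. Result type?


Operand types: float > int
Rule: comparison yields bool
Result type: bool


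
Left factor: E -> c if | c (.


Common prefix: 'c'
Factored: E -> c E', E' -> if | (


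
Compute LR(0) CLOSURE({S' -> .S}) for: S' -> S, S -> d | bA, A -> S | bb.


Start: S' -> .S
For each item with dot before a nonterminal B, add B -> .γ for every B-production
Closure: [S' -> .S, S -> .d, S -> .bA]


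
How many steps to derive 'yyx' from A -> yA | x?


Derivation: A => yA => yyA => yyx
Steps: 3


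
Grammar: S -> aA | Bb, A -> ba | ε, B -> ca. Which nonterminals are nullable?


A nonterminal is nullable iff some alternative derives ε (directly, or every symbol in it is nullable)
Nullable: {A}


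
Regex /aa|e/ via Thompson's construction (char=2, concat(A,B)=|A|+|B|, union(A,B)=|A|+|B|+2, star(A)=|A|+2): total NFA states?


Syntax tree has 3 char leaf(s), 1 union(s), 0 star(s)
chars contribute 3×2 = 6; each union adds +2; each star adds +2
Total: 6 + 2 + 0 = 8 states


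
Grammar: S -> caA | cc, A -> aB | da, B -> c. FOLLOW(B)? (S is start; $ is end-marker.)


$ ∈ FOLLOW(S). For each A -> αBβ: add FIRST(β)\{ε} to FOLLOW(B); if β nullable, add FOLLOW(A).
FOLLOW(B) = {$}


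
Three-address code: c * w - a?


Break into single-operator statements:
t1 = c * w
t2 = t1 - a


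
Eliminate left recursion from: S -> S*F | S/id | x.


Left-recursive alternatives: S*F, S/id; non-recursive: x
Introduce S': S -> xS', S' -> *FS' | /idS' | ε


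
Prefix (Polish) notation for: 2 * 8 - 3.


left-to-right (same/higher precedence on left): tree is (- (* 2 8) 3)
Prefix: - * 2 8 3


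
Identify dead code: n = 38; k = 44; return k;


n is assigned but never read
Dead: 'n = 38'


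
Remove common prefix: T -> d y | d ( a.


Common prefix: 'd'
Factored: T -> d T', T' -> y | ( a


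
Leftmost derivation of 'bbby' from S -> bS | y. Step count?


Derivation: S => bS => bbS => bbbS => bbby
Steps: 4


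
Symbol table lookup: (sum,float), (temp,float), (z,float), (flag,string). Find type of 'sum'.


Lookup 'sum' → type float


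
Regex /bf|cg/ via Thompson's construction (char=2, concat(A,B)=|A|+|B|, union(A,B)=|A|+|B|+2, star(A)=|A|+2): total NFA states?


Syntax tree has 4 char leaf(s), 1 union(s), 0 star(s)
chars contribute 4×2 = 8; each union adds +2; each star adds +2
Total: 8 + 2 + 0 = 10 states


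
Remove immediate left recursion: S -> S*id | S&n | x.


Left-recursive alternatives: S*id, S&n; non-recursive: x
Introduce S': S -> xS', S' -> *idS' | &nS' | ε


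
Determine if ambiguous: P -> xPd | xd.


balanced x^n…d^n: each string has a unique parse
Unambiguous


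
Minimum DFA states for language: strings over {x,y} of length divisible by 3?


Track length mod 3: states 0..2, accept at 0
Minimal DFA: 3 states


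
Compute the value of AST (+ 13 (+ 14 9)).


Evaluate inner: (+ 14 9) = 23
Evaluate root: (+ 13 23) = 36
Result: 36


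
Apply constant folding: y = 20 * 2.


20 * 2 = 40 at compile time
Optimized: y = 40


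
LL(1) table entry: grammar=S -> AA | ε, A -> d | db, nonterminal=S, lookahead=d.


For [S, d]: 'd' ∈ FIRST(AA)
Entry: S -> AA


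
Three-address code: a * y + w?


Break into single-operator statements:
t1 = a * y
t2 = t1 + w


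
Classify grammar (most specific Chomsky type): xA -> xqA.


LHS has context (more than one symbol) and |LHS| ≤ |RHS|
Classification: Type 1 (Context-Sensitive)


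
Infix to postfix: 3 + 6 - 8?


Left to right (same or higher precedence on left)
Postfix: 3 6 + 8 -


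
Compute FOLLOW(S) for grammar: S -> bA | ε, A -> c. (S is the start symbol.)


$ ∈ FOLLOW(S). For each A -> αBβ: add FIRST(β)\{ε} to FOLLOW(B); if β nullable, add FOLLOW(A).
FOLLOW(S) = {$}


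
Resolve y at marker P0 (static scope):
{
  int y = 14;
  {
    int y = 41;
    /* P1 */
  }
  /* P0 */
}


y declared in the same block as P0
y = 14


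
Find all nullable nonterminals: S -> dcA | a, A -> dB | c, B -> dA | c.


A nonterminal is nullable iff some alternative derives ε (directly, or every symbol in it is nullable)
Nullable: {}


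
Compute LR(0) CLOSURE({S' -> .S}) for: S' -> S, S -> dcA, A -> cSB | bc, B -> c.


Start: S' -> .S
For each item with dot before a nonterminal B, add B -> .γ for every B-production
Closure: [S' -> .S, S -> .dcA]


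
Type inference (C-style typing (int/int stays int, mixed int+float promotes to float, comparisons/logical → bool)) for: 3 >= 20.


Operand types: int >= int
Rule: comparison yields bool
Result type: bool


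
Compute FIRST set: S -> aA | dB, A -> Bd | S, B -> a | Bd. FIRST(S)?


Per alternative of S: FIRST(aA) = {a}; FIRST(dB) = {d}
FIRST(S) = {a, d}


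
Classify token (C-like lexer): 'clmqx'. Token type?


Pattern: letter/underscore followed by alphanumerics, not a keyword
Type: IDENTIFIER


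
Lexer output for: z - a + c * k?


Scan left to right, longest-match per lexeme
Tokens: ID(z), OP(-), ID(a), OP(+), ID(c), OP(*), ID(k)


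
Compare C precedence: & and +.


'+' is additive (level 9); '&' is bitwise AND (level 5)
Higher level binds tighter
'+' has higher precedence than '&'


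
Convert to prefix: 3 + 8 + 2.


left-to-right (same/higher precedence on left): tree is (+ (+ 3 8) 2)
Prefix: + + 3 8 2


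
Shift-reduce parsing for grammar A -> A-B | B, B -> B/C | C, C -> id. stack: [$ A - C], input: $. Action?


'C' (not preceded by B/) is the handle for B -> C
Action: reduce (B -> C)


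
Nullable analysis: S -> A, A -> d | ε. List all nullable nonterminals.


A nonterminal is nullable iff some alternative derives ε (directly, or every symbol in it is nullable)
Nullable: {A, S}


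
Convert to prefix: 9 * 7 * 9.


left-to-right (same/higher precedence on left): tree is (* (* 9 7) 9)
Prefix: * * 9 7 9


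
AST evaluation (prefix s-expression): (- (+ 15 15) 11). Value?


Evaluate inner: (+ 15 15) = 30
Evaluate root: (- 30 11) = 19
Result: 19


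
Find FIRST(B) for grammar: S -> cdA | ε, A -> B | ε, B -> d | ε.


Per alternative of B: FIRST(d) = {d}; FIRST(ε) = {ε}
FIRST(B) = {d, ε}


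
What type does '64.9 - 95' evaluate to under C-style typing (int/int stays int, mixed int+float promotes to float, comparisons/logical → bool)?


Operand types: float - int
Rule: mixed int/float promotes to float; int/int stays int
Result type: float


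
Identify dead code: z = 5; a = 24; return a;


z is assigned but never read
Dead: 'z = 5'


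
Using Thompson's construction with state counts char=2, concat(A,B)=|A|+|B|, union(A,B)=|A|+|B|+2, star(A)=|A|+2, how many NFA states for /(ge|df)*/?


Syntax tree has 4 char leaf(s), 1 union(s), 1 star(s)
chars contribute 4×2 = 8; each union adds +2; each star adds +2
Total: 8 + 2 + 2 = 12 states


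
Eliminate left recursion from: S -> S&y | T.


Left-recursive alternatives: S&y; non-recursive: T
Introduce S': S -> TS', S' -> &yS' | ε


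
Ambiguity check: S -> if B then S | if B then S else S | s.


dangling else: 'if B then if B then s else s' parses two ways
Ambiguous


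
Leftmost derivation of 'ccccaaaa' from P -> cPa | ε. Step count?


Derivation: P => cPa => ccPaa => cccPaaa => ccccPaaaa => ccccaaaa
Steps: 5


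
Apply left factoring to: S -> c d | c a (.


Common prefix: 'c'
Factored: S -> c S', S' -> d | a (


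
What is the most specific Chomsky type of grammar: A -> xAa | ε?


Single nonterminal LHS, but x^n a^n is not regular
Classification: Type 2 (Context-Free)


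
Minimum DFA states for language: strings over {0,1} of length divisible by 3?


Track length mod 3: states 0..2, accept at 0
Minimal DFA: 3 states


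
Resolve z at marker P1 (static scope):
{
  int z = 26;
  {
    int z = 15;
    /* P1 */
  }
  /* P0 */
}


z declared in the same block as P1
z = 15


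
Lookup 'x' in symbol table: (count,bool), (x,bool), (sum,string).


Lookup 'x' → type bool


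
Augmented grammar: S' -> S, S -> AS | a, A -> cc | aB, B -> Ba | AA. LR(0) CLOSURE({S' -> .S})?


Start: S' -> .S
For each item with dot before a nonterminal B, add B -> .γ for every B-production
Closure: [S' -> .S, S -> .AS, S -> .a, A -> .cc, A -> .aB]


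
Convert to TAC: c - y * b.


Break into single-operator statements:
t1 = y * b
t2 = c - t1


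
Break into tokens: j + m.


Scan left to right, longest-match per lexeme
Tokens: ID(j), OP(+), ID(m)


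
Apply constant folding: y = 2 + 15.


2 + 15 = 17 at compile time
Optimized: y = 17


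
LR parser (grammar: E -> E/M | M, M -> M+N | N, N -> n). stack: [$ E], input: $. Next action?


start symbol E on stack, input exhausted
Action: accept


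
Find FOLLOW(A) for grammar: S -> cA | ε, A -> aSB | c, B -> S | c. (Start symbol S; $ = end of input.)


$ ∈ FOLLOW(S). For each A -> αBβ: add FIRST(β)\{ε} to FOLLOW(B); if β nullable, add FOLLOW(A).
FOLLOW(A) = {$, c}


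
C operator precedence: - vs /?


'/' is multiplicative (level 10); '-' is additive (level 9)
Higher level binds tighter
'/' has higher precedence than '-'


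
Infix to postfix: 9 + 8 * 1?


* has higher precedence, evaluate 8*1 first
Postfix: 9 8 1 * +


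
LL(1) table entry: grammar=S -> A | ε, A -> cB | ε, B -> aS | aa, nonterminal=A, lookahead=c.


For [A, c]: 'c' ∈ FIRST(cB)
Entry: A -> cB


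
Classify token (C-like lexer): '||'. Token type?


Pattern: operator symbol
Type: OPERATOR


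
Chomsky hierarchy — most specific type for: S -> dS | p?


Right-linear: every RHS is a terminal or a terminal followed by one nonterminal
Classification: Type 3 (Regular)


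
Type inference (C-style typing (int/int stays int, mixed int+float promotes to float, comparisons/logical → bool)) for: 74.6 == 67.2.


Operand types: float == float
Rule: comparison yields bool
Result type: bool


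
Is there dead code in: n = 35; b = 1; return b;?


n is assigned but never read
Dead: 'n = 35'


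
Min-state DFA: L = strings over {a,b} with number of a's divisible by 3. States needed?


Track (count of a) mod 3: states 0..2, accept at 0
Minimal DFA: 3 states


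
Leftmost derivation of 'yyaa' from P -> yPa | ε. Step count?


Derivation: P => yPa => yyPaa => yyaa
Steps: 3


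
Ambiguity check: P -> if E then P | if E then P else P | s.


dangling else: 'if E then if E then s else s' parses two ways
Ambiguous


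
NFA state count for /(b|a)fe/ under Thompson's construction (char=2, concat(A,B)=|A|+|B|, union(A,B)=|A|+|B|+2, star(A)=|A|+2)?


Syntax tree has 4 char leaf(s), 1 union(s), 0 star(s)
chars contribute 4×2 = 8; each union adds +2; each star adds +2
Total: 8 + 2 + 0 = 10 states


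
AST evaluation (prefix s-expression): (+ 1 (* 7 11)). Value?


Evaluate inner: (* 7 11) = 77
Evaluate root: (+ 1 77) = 78
Result: 78


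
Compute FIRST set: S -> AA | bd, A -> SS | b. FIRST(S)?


Per alternative of S: FIRST(AA) = {b}; FIRST(bd) = {b}
FIRST(S) = {b}


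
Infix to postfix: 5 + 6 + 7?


Left to right (same or higher precedence on left)
Postfix: 5 6 + 7 +


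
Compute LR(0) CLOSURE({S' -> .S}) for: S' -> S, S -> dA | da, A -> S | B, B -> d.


Start: S' -> .S
For each item with dot before a nonterminal B, add B -> .γ for every B-production
Closure: [S' -> .S, S -> .dA, S -> .da]


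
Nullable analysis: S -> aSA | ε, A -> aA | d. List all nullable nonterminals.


A nonterminal is nullable iff some alternative derives ε (directly, or every symbol in it is nullable)
Nullable: {S}


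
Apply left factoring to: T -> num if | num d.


Common prefix: 'num'
Factored: T -> num T', T' -> if | d


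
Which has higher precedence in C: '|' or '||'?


'|' is bitwise OR (level 3); '||' is logical OR (level 1)
Higher level binds tighter
'|' has higher precedence than '||'


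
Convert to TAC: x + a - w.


Break into single-operator statements:
t1 = x + a
t2 = t1 - w


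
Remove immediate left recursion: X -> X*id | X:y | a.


Left-recursive alternatives: X*id, X:y; non-recursive: a
Introduce X': X -> aX', X' -> *idX' | :yX' | ε


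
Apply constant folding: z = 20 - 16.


20 - 16 = 4 at compile time
Optimized: z = 4


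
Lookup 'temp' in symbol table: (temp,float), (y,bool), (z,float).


Lookup 'temp' → type float


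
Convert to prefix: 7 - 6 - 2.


left-to-right (same/higher precedence on left): tree is (- (- 7 6) 2)
Prefix: - - 7 6 2


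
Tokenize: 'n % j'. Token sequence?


Scan left to right, longest-match per lexeme
Tokens: ID(n), OP(%), ID(j)


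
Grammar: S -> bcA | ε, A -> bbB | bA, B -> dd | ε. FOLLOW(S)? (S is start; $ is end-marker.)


$ ∈ FOLLOW(S). For each A -> αBβ: add FIRST(β)\{ε} to FOLLOW(B); if β nullable, add FOLLOW(A).
FOLLOW(S) = {$}


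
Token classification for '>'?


Pattern: operator symbol
Type: OPERATOR


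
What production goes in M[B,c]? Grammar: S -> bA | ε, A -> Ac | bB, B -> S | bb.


For [B, c]: S is nullable and 'c' ∈ FOLLOW(B)
Entry: B -> S


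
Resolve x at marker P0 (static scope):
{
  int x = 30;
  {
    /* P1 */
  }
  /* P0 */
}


x declared in the same block as P0
x = 30


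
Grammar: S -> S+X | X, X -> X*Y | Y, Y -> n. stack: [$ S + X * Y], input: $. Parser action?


handle 'X*Y' on top
Action: reduce (X -> X*Y)


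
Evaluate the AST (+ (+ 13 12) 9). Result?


Evaluate inner: (+ 13 12) = 25
Evaluate root: (+ 25 9) = 34
Result: 34


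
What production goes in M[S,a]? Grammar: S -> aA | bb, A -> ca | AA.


For [S, a]: 'a' ∈ FIRST(aA)
Entry: S -> aA


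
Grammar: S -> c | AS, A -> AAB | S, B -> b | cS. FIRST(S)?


Per alternative of S: FIRST(c) = {c}; FIRST(AS) = {c}
FIRST(S) = {c}


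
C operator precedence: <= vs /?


'/' is multiplicative (level 10); '<=' is relational (level 7)
Higher level binds tighter
'/' has higher precedence than '<='


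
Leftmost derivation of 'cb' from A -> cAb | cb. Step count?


Derivation: A => cb
Steps: 1


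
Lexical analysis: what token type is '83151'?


Pattern: digits only
Type: INTEGER_LITERAL


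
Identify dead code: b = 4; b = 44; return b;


first assignment to b is overwritten before any read
Dead: 'b = 4'


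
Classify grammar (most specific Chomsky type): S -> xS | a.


Right-linear: every RHS is a terminal or a terminal followed by one nonterminal
Classification: Type 3 (Regular)


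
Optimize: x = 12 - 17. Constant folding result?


12 - 17 = -5 at compile time
Optimized: x = -5


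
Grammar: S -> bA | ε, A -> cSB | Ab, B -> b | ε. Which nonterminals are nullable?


A nonterminal is nullable iff some alternative derives ε (directly, or every symbol in it is nullable)
Nullable: {B, S}


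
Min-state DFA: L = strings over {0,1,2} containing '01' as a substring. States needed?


KMP-style automaton: 2 progress states + 1 absorbing accept = 3
Minimal DFA: 3 states


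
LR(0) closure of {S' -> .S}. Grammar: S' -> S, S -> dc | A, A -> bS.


Start: S' -> .S
For each item with dot before a nonterminal B, add B -> .γ for every B-production
Closure: [S' -> .S, S -> .dc, S -> .A, A -> .bS]


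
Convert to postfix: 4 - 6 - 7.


Left to right (same or higher precedence on left)
Postfix: 4 6 - 7 -


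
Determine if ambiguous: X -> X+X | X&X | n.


'n+n&n' has two parse trees (no precedence encoded between + and &)
Ambiguous


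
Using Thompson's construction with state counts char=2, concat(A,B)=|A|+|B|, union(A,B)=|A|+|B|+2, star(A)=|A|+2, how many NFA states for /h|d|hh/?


Syntax tree has 4 char leaf(s), 2 union(s), 0 star(s)
chars contribute 4×2 = 8; each union adds +2; each star adds +2
Total: 8 + 4 + 0 = 12 states


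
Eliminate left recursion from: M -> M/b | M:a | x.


Left-recursive alternatives: M/b, M:a; non-recursive: x
Introduce M': M -> xM', M' -> /bM' | :aM' | ε


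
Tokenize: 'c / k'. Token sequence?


Scan left to right, longest-match per lexeme
Tokens: ID(c), OP(/), ID(k)


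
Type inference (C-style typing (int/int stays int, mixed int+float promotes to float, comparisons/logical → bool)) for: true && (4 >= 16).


Operand types: bool && bool
Rule: logical operators take bool operands and yield bool
Result type: bool


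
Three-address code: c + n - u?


Break into single-operator statements:
t1 = c + n
t2 = t1 - u


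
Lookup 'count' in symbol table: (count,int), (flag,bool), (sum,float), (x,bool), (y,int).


Lookup 'count' → type int


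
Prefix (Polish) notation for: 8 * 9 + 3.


left-to-right (same/higher precedence on left): tree is (+ (* 8 9) 3)
Prefix: + * 8 9 3


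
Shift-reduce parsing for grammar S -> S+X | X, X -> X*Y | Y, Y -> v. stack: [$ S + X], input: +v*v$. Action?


handle 'S+X' on top; lookahead ∈ FOLLOW(S) = {+, $}
Action: reduce (S -> S+X)


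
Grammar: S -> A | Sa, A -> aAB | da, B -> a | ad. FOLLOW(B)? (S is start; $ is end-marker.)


$ ∈ FOLLOW(S). For each A -> αBβ: add FIRST(β)\{ε} to FOLLOW(B); if β nullable, add FOLLOW(A).
FOLLOW(B) = {$, a}


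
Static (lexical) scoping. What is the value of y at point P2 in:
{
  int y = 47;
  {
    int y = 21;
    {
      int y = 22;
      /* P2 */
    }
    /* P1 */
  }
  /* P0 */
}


y declared in the same block as P2
y = 22


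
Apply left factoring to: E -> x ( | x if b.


Common prefix: 'x'
Factored: E -> x E', E' -> ( | if b


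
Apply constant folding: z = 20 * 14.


20 * 14 = 280 at compile time
Optimized: z = 280


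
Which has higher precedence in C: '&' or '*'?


'*' is multiplicative (level 10); '&' is bitwise AND (level 5)
Higher level binds tighter
'*' has higher precedence than '&'


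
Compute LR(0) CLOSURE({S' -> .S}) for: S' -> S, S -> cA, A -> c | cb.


Start: S' -> .S
For each item with dot before a nonterminal B, add B -> .γ for every B-production
Closure: [S' -> .S, S -> .cA]


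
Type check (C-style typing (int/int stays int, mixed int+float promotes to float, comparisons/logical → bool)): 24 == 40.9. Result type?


Operand types: int == float
Rule: comparison yields bool
Result type: bool


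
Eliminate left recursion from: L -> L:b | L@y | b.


Left-recursive alternatives: L:b, L@y; non-recursive: b
Introduce L': L -> bL', L' -> :bL' | @yL' | ε


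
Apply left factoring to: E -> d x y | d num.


Common prefix: 'd'
Factored: E -> d E', E' -> x y | num


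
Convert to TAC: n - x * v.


Break into single-operator statements:
t1 = x * v
t2 = n - t1


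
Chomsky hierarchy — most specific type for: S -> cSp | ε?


Single nonterminal LHS, but c^n p^n is not regular
Classification: Type 2 (Context-Free)


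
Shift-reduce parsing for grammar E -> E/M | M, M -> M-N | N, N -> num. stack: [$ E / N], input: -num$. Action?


'N' (not preceded by M-) is the handle for M -> N
Action: reduce (M -> N)


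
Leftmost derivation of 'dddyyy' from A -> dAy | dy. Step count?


Derivation: A => dAy => ddAyy => dddyyy
Steps: 3


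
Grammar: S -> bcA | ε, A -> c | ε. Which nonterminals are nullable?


A nonterminal is nullable iff some alternative derives ε (directly, or every symbol in it is nullable)
Nullable: {A, S}


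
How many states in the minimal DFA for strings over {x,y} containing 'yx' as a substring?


KMP-style automaton: 2 progress states + 1 absorbing accept = 3
Minimal DFA: 3 states


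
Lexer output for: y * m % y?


Scan left to right, longest-match per lexeme
Tokens: ID(y), OP(*), ID(m), OP(%), ID(y)


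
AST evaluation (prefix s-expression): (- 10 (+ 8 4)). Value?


Evaluate inner: (+ 8 4) = 12
Evaluate root: (- 10 12) = -2
Result: -2


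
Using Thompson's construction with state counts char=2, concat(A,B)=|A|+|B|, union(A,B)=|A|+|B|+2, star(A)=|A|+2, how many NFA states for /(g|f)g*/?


Syntax tree has 3 char leaf(s), 1 union(s), 1 star(s)
chars contribute 3×2 = 6; each union adds +2; each star adds +2
Total: 6 + 2 + 2 = 10 states


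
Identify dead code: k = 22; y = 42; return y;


k is assigned but never read
Dead: 'k = 22'


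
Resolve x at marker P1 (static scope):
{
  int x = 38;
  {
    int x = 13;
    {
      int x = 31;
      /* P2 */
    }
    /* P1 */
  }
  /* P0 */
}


x declared in the same block as P1
x = 13


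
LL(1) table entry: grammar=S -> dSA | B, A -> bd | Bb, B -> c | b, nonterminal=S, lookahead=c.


For [S, c]: 'c' ∈ FIRST(B)
Entry: S -> B


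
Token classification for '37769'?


Pattern: digits only
Type: INTEGER_LITERAL


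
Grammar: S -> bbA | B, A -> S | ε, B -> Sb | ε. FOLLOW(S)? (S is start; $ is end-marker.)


$ ∈ FOLLOW(S). For each A -> αBβ: add FIRST(β)\{ε} to FOLLOW(B); if β nullable, add FOLLOW(A).
FOLLOW(S) = {$, b}


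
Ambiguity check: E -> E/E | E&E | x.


'x/x&x' has two parse trees (no precedence encoded between / and &)
Ambiguous


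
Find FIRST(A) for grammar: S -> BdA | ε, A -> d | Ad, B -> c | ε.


Per alternative of A: FIRST(d) = {d}; FIRST(Ad) = {d}
FIRST(A) = {d}


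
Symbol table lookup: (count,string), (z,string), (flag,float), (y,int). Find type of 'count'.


Lookup 'count' → type string


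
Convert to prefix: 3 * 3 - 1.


left-to-right (same/higher precedence on left): tree is (- (* 3 3) 1)
Prefix: - * 3 3 1


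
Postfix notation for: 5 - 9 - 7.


Left to right (same or higher precedence on left)
Postfix: 5 9 - 7 -


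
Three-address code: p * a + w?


Break into single-operator statements:
t1 = p * a
t2 = t1 + w


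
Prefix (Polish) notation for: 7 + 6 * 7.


'*' binds tighter: tree is (+ 7 (* 6 7))
Prefix: + 7 * 6 7


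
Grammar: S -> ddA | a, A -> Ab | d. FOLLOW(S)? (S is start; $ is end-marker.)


$ ∈ FOLLOW(S). For each A -> αBβ: add FIRST(β)\{ε} to FOLLOW(B); if β nullable, add FOLLOW(A).
FOLLOW(S) = {$}


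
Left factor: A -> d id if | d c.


Common prefix: 'd'
Factored: A -> d A', A' -> id if | c


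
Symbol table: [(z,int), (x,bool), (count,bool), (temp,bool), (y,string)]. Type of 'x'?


Lookup 'x' → type bool


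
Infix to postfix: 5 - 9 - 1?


Left to right (same or higher precedence on left)
Postfix: 5 9 - 1 -


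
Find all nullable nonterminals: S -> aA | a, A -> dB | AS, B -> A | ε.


A nonterminal is nullable iff some alternative derives ε (directly, or every symbol in it is nullable)
Nullable: {B}


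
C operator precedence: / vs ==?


'/' is multiplicative (level 10); '==' is equality (level 6)
Higher level binds tighter
'/' has higher precedence than '=='


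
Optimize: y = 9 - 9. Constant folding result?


9 - 9 = 0 at compile time
Optimized: y = 0


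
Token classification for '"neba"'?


Pattern: double-quoted sequence
Type: STRING_LITERAL


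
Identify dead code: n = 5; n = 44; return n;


first assignment to n is overwritten before any read
Dead: 'n = 5'


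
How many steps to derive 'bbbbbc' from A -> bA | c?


Derivation: A => bA => bbA => bbbA => bbbbA => bbbbbA => bbbbbc
Steps: 6


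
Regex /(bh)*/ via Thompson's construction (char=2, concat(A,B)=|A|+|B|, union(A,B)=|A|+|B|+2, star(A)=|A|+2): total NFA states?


Syntax tree has 2 char leaf(s), 0 union(s), 1 star(s)
chars contribute 2×2 = 4; each union adds +2; each star adds +2
Total: 4 + 0 + 2 = 6 states


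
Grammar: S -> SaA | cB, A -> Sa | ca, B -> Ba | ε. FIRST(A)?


Per alternative of A: FIRST(Sa) = {c}; FIRST(ca) = {c}
FIRST(A) = {c}


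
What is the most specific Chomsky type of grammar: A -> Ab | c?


Left-linear: every RHS is a terminal or one nonterminal followed by a terminal
Classification: Type 3 (Regular)


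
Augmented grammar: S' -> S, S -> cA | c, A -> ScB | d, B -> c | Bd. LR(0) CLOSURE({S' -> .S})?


Start: S' -> .S
For each item with dot before a nonterminal B, add B -> .γ for every B-production
Closure: [S' -> .S, S -> .cA, S -> .c]


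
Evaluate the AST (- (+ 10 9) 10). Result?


Evaluate inner: (+ 10 9) = 19
Evaluate root: (- 19 10) = 9
Result: 9


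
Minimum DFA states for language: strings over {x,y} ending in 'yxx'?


Track the longest suffix of input matching a prefix of 'yxx': 4 classes (prefixes of length 0..3)
Minimal DFA: 4 states


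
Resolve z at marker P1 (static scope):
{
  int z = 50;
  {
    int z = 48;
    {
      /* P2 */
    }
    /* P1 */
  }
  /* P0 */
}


z declared in the same block as P1
z = 48


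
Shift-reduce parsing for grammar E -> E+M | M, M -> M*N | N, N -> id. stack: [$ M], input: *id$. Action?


shift '*' to continue M -> M*N
Action: shift


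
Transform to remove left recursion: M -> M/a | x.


Left-recursive alternatives: M/a; non-recursive: x
Introduce M': M -> xM', M' -> /aM' | ε


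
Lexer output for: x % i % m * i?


Scan left to right, longest-match per lexeme
Tokens: ID(x), OP(%), ID(i), OP(%), ID(m), OP(*), ID(i)


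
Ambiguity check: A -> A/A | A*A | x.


'x/x*x' has two parse trees (no precedence encoded between / and *)
Ambiguous


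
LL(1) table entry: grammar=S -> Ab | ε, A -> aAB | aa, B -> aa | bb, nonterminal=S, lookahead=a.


For [S, a]: 'a' ∈ FIRST(Ab)
Entry: S -> Ab


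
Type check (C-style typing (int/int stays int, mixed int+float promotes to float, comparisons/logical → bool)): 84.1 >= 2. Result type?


Operand types: float >= int
Rule: comparison yields bool
Result type: bool


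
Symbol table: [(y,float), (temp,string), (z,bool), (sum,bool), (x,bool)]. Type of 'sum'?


Lookup 'sum' → type bool


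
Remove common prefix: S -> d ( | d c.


Common prefix: 'd'
Factored: S -> d S', S' -> ( | c


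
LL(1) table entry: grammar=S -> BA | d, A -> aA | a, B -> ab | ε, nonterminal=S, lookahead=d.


For [S, d]: 'd' ∈ FIRST(d)
Entry: S -> d


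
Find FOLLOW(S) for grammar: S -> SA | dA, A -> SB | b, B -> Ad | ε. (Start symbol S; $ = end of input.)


$ ∈ FOLLOW(S). For each A -> αBβ: add FIRST(β)\{ε} to FOLLOW(B); if β nullable, add FOLLOW(A).
FOLLOW(S) = {$, b, d}


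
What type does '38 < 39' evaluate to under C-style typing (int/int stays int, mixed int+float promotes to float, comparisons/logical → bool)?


Operand types: int < int
Rule: comparison yields bool
Result type: bool


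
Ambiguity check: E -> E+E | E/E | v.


'v+v/v' has two parse trees (no precedence encoded between + and /)
Ambiguous


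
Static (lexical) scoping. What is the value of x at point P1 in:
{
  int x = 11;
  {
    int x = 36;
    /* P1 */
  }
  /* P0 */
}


x declared in the same block as P1
x = 36


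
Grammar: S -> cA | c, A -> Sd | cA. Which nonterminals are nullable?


A nonterminal is nullable iff some alternative derives ε (directly, or every symbol in it is nullable)
Nullable: {}


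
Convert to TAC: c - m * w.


Break into single-operator statements:
t1 = m * w
t2 = c - t1


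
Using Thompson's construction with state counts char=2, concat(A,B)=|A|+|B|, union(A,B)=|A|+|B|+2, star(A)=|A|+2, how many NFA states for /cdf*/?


Syntax tree has 3 char leaf(s), 0 union(s), 1 star(s)
chars contribute 3×2 = 6; each union adds +2; each star adds +2
Total: 6 + 0 + 2 = 8 states


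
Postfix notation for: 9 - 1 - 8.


Left to right (same or higher precedence on left)
Postfix: 9 1 - 8 -


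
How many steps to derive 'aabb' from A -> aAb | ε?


Derivation: A => aAb => aaAbb => aabb
Steps: 3


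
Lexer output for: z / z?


Scan left to right, longest-match per lexeme
Tokens: ID(z), OP(/), ID(z)


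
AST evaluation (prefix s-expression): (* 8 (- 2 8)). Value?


Evaluate inner: (- 2 8) = -6
Evaluate root: (* 8 -6) = -48
Result: -48


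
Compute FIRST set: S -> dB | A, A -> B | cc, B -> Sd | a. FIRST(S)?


Per alternative of S: FIRST(dB) = {d}; FIRST(A) = {a, c, d}
FIRST(S) = {a, c, d}


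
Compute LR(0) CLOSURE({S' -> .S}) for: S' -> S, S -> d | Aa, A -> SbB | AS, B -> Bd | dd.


Start: S' -> .S
For each item with dot before a nonterminal B, add B -> .γ for every B-production
Closure: [S' -> .S, S -> .d, S -> .Aa, A -> .SbB, A -> .AS]


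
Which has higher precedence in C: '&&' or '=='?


'==' is equality (level 6); '&&' is logical AND (level 2)
Higher level binds tighter
'==' has higher precedence than '&&'


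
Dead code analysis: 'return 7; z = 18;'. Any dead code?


statement follows a return and is unreachable
Dead: 'z = 18'


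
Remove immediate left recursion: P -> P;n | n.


Left-recursive alternatives: P;n; non-recursive: n
Introduce P': P -> nP', P' -> ;nP' | ε


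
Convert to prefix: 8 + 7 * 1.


'*' binds tighter: tree is (+ 8 (* 7 1))
Prefix: + 8 * 7 1


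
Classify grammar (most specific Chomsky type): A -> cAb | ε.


Single nonterminal LHS, but c^n b^n is not regular
Classification: Type 2 (Context-Free)


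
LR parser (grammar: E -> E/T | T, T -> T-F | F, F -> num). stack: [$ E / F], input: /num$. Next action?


'F' (not preceded by T-) is the handle for T -> F
Action: reduce (T -> F)


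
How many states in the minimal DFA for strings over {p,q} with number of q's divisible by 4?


Track (count of q) mod 4: states 0..3, accept at 0
Minimal DFA: 4 states


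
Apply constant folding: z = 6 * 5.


6 * 5 = 30 at compile time
Optimized: z = 30


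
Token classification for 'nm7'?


Pattern: letter/underscore followed by alphanumerics, not a keyword
Type: IDENTIFIER


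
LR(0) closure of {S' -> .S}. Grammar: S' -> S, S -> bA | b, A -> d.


Start: S' -> .S
For each item with dot before a nonterminal B, add B -> .γ for every B-production
Closure: [S' -> .S, S -> .bA, S -> .b]


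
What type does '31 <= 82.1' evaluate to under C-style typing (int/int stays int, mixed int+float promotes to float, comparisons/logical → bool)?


Operand types: int <= float
Rule: comparison yields bool
Result type: bool


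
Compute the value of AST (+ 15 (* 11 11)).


Evaluate inner: (* 11 11) = 121
Evaluate root: (+ 15 121) = 136
Result: 136


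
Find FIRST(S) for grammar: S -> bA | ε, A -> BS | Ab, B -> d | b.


Per alternative of S: FIRST(bA) = {b}; FIRST(ε) = {ε}
FIRST(S) = {b, ε}


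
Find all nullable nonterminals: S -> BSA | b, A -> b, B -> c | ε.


A nonterminal is nullable iff some alternative derives ε (directly, or every symbol in it is nullable)
Nullable: {B}


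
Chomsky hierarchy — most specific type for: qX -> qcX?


LHS has context (more than one symbol) and |LHS| ≤ |RHS|
Classification: Type 1 (Context-Sensitive)


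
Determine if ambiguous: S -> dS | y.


right-linear, alternatives start with distinct terminals 'd' vs 'y': unique leftmost derivation
Unambiguous


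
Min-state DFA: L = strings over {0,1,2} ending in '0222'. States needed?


Track the longest suffix of input matching a prefix of '0222': 5 classes (prefixes of length 0..4)
Minimal DFA: 5 states


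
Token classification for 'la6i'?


Pattern: letter/underscore followed by alphanumerics, not a keyword
Type: IDENTIFIER


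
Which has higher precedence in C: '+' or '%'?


'%' is multiplicative (level 10); '+' is additive (level 9)
Higher level binds tighter
'%' has higher precedence than '+'


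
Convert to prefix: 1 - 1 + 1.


left-to-right (same/higher precedence on left): tree is (+ (- 1 1) 1)
Prefix: + - 1 1 1


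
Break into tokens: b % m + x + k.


Scan left to right, longest-match per lexeme
Tokens: ID(b), OP(%), ID(m), OP(+), ID(x), OP(+), ID(k)


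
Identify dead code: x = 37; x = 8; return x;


first assignment to x is overwritten before any read
Dead: 'x = 37'


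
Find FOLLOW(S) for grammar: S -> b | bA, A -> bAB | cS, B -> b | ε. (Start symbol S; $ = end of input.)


$ ∈ FOLLOW(S). For each A -> αBβ: add FIRST(β)\{ε} to FOLLOW(B); if β nullable, add FOLLOW(A).
FOLLOW(S) = {$, b}


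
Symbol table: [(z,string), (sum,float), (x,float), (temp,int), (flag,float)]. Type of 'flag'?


Lookup 'flag' → type float
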